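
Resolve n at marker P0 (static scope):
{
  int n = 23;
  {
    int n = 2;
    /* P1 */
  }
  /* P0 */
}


n declared in the same block as P0
n = 23


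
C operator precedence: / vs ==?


'/' is multiplicative (level 10); '==' is equality (level 6)
Higher level binds tighter
'/' has higher precedence than '=='


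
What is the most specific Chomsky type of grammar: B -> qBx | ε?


Single nonterminal LHS, but q^n x^n is not regular
Classification: Type 2 (Context-Free)


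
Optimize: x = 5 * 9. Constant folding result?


5 * 9 = 45 at compile time
Optimized: x = 45


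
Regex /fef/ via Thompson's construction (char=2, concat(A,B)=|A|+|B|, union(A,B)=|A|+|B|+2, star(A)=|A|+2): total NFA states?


Syntax tree has 3 char leaf(s), 0 union(s), 0 star(s)
chars contribute 3×2 = 6; each union adds +2; each star adds +2
Total: 6 + 0 + 0 = 6 states


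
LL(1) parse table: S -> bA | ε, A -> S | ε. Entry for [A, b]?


For [A, b]: 'b' ∈ FIRST(S)
Entry: A -> S


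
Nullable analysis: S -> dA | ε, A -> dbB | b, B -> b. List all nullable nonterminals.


A nonterminal is nullable iff some alternative derives ε (directly, or every symbol in it is nullable)
Nullable: {S}


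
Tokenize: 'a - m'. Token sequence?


Scan left to right, longest-match per lexeme
Tokens: ID(a), OP(-), ID(m)


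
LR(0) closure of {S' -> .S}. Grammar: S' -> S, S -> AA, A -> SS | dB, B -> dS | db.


Start: S' -> .S
For each item with dot before a nonterminal B, add B -> .γ for every B-production
Closure: [S' -> .S, S -> .AA, A -> .SS, A -> .dB]


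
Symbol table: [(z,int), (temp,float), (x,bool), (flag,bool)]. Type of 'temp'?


Lookup 'temp' → type float


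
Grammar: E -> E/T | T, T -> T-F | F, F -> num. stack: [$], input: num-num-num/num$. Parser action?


no handle on stack; shift 'num'
Action: shift


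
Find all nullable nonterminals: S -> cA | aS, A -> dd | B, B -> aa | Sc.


A nonterminal is nullable iff some alternative derives ε (directly, or every symbol in it is nullable)
Nullable: {}


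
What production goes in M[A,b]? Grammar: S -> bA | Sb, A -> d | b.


For [A, b]: 'b' ∈ FIRST(b)
Entry: A -> b


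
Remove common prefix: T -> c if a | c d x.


Common prefix: 'c'
Factored: T -> c T', T' -> if a | d x


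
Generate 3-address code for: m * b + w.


Break into single-operator statements:
t1 = m * b
t2 = t1 + w


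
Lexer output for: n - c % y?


Scan left to right, longest-match per lexeme
Tokens: ID(n), OP(-), ID(c), OP(%), ID(y)


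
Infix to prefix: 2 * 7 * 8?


left-to-right (same/higher precedence on left): tree is (* (* 2 7) 8)
Prefix: * * 2 7 8


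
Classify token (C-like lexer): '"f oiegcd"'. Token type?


Pattern: double-quoted sequence
Type: STRING_LITERAL


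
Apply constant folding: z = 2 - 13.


2 - 13 = -11 at compile time
Optimized: z = -11


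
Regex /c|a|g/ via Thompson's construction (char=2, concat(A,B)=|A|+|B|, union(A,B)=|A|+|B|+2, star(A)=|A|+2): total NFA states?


Syntax tree has 3 char leaf(s), 2 union(s), 0 star(s)
chars contribute 3×2 = 6; each union adds +2; each star adds +2
Total: 6 + 4 + 0 = 10 states


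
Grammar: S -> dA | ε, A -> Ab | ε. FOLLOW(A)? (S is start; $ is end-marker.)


$ ∈ FOLLOW(S). For each A -> αBβ: add FIRST(β)\{ε} to FOLLOW(B); if β nullable, add FOLLOW(A).
FOLLOW(A) = {$, b}


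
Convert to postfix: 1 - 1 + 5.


Left to right (same or higher precedence on left)
Postfix: 1 1 - 5 +


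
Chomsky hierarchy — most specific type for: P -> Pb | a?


Left-linear: every RHS is a terminal or one nonterminal followed by a terminal
Classification: Type 3 (Regular)


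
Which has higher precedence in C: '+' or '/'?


'/' is multiplicative (level 10); '+' is additive (level 9)
Higher level binds tighter
'/' has higher precedence than '+'


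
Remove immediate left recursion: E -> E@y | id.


Left-recursive alternatives: E@y; non-recursive: id
Introduce E': E -> idE', E' -> @yE' | ε


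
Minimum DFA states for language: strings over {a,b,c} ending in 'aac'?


Track the longest suffix of input matching a prefix of 'aac': 4 classes (prefixes of length 0..3)
Minimal DFA: 4 states


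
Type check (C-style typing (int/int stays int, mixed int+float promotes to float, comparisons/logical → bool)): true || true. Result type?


Operand types: bool || bool
Rule: logical operators take bool operands and yield bool
Result type: bool


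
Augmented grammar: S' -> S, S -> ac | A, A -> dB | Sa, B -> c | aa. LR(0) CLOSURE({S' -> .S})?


Start: S' -> .S
For each item with dot before a nonterminal B, add B -> .γ for every B-production
Closure: [S' -> .S, S -> .ac, S -> .A, A -> .dB, A -> .Sa]


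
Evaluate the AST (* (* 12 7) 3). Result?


Evaluate inner: (* 12 7) = 84
Evaluate root: (* 84 3) = 252
Result: 252


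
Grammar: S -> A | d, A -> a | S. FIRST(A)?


Per alternative of A: FIRST(a) = {a}; FIRST(S) = {a, d}
FIRST(A) = {a, d}


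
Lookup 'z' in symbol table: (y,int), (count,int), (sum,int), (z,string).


Lookup 'z' → type string


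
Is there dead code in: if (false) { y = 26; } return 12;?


condition is constant false, so the whole block is unreachable
Dead: 'if (false) { y = 26; }'


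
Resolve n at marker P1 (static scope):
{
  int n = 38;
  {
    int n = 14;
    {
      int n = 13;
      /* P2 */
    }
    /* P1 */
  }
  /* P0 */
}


n declared in the same block as P1
n = 14


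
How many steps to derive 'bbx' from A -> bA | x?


Derivation: A => bA => bbA => bbx
Steps: 3


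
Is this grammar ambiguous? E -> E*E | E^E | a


'a*a^a' has two parse trees (no precedence encoded between * and ^)
Ambiguous


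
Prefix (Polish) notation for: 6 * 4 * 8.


left-to-right (same/higher precedence on left): tree is (* (* 6 4) 8)
Prefix: * * 6 4 8


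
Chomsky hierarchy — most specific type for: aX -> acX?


LHS has context (more than one symbol) and |LHS| ≤ |RHS|
Classification: Type 1 (Context-Sensitive)


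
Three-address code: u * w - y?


Break into single-operator statements:
t1 = u * w
t2 = t1 - y


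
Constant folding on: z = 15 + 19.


15 + 19 = 34 at compile time
Optimized: z = 34


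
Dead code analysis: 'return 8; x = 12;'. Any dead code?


statement follows a return and is unreachable
Dead: 'x = 12'


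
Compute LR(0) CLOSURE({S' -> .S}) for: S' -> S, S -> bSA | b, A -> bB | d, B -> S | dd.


Start: S' -> .S
For each item with dot before a nonterminal B, add B -> .γ for every B-production
Closure: [S' -> .S, S -> .bSA, S -> .b]


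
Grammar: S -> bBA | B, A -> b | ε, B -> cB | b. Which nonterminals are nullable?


A nonterminal is nullable iff some alternative derives ε (directly, or every symbol in it is nullable)
Nullable: {A}


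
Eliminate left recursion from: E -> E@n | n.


Left-recursive alternatives: E@n; non-recursive: n
Introduce E': E -> nE', E' -> @nE' | ε


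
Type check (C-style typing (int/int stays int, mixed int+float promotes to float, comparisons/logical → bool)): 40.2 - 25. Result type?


Operand types: float - int
Rule: mixed int/float promotes to float; int/int stays int
Result type: float


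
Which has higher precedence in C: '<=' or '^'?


'<=' is relational (level 7); '^' is bitwise XOR (level 4)
Higher level binds tighter
'<=' has higher precedence than '^'


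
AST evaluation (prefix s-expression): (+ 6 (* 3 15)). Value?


Evaluate inner: (* 3 15) = 45
Evaluate root: (+ 6 45) = 51
Result: 51


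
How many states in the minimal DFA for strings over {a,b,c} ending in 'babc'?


Track the longest suffix of input matching a prefix of 'babc': 5 classes (prefixes of length 0..4)
Minimal DFA: 5 states


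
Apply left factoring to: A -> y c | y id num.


Common prefix: 'y'
Factored: A -> y A', A' -> c | id num


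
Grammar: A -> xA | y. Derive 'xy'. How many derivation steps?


Derivation: A => xA => xy
Steps: 2


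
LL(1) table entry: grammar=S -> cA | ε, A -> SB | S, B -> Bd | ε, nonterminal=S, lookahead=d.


For [S, d]: ε is nullable and 'd' ∈ FOLLOW(S)
Entry: S -> ε


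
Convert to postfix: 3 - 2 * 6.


* has higher precedence, evaluate 2*6 first
Postfix: 3 2 6 * -


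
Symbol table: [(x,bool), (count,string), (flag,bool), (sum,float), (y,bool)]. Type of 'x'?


Lookup 'x' → type bool


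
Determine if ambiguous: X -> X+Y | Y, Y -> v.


precedence layered via separate nonterminal Y: deterministic
Unambiguous


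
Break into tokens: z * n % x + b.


Scan left to right, longest-match per lexeme
Tokens: ID(z), OP(*), ID(n), OP(%), ID(x), OP(+), ID(b)


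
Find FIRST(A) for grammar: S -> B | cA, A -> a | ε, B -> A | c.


Per alternative of A: FIRST(a) = {a}; FIRST(ε) = {ε}
FIRST(A) = {a, ε}


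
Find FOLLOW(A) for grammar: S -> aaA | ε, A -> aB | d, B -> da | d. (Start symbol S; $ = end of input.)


$ ∈ FOLLOW(S). For each A -> αBβ: add FIRST(β)\{ε} to FOLLOW(B); if β nullable, add FOLLOW(A).
FOLLOW(A) = {$}


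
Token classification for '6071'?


Pattern: digits only
Type: INTEGER_LITERAL


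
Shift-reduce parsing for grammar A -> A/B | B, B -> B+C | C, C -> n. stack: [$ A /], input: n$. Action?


no handle ('A/' is not any RHS); shift 'n'
Action: shift


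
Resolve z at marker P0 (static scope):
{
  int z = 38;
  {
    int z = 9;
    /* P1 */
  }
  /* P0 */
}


z declared in the same block as P0
z = 38


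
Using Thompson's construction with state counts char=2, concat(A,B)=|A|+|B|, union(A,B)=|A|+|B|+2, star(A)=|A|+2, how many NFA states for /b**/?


Syntax tree has 1 char leaf(s), 0 union(s), 2 star(s)
chars contribute 1×2 = 2; each union adds +2; each star adds +2
Total: 2 + 0 + 4 = 6 states


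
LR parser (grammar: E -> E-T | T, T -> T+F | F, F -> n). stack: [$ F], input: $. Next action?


'F' (not preceded by T+) is the handle for T -> F
Action: reduce (T -> F)


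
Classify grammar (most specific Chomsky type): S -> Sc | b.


Left-linear: every RHS is a terminal or one nonterminal followed by a terminal
Classification: Type 3 (Regular)


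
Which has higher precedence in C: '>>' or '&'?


'>>' is shift (level 8); '&' is bitwise AND (level 5)
Higher level binds tighter
'>>' has higher precedence than '&'


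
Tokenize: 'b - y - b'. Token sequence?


Scan left to right, longest-match per lexeme
Tokens: ID(b), OP(-), ID(y), OP(-), ID(b)


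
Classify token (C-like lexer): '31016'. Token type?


Pattern: digits only
Type: INTEGER_LITERAL


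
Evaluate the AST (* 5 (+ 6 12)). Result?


Evaluate inner: (+ 6 12) = 18
Evaluate root: (* 5 18) = 90
Result: 90


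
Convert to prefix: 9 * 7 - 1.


left-to-right (same/higher precedence on left): tree is (- (* 9 7) 1)
Prefix: - * 9 7 1


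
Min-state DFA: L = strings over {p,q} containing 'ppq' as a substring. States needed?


KMP-style automaton: 3 progress states + 1 absorbing accept = 4
Minimal DFA: 4 states


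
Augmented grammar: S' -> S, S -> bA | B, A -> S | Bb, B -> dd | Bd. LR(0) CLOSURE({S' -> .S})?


Start: S' -> .S
For each item with dot before a nonterminal B, add B -> .γ for every B-production
Closure: [S' -> .S, S -> .bA, S -> .B, B -> .dd, B -> .Bd]


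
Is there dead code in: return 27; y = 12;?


statement follows a return and is unreachable
Dead: 'y = 12'


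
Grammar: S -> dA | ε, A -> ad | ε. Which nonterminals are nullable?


A nonterminal is nullable iff some alternative derives ε (directly, or every symbol in it is nullable)
Nullable: {A, S}


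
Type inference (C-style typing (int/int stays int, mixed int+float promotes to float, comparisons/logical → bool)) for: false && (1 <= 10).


Operand types: bool && bool
Rule: logical operators take bool operands and yield bool
Result type: bool


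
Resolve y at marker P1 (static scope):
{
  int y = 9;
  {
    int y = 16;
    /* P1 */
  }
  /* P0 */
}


y declared in the same block as P1
y = 16


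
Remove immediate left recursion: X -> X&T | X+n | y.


Left-recursive alternatives: X&T, X+n; non-recursive: y
Introduce X': X -> yX', X' -> &TX' | +nX' | ε


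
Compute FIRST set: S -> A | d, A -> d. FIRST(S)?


Per alternative of S: FIRST(A) = {d}; FIRST(d) = {d}
FIRST(S) = {d}


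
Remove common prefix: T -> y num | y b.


Common prefix: 'y'
Factored: T -> y T', T' -> num | b


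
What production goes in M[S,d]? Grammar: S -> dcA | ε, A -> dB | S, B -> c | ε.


For [S, d]: 'd' ∈ FIRST(dcA)
Entry: S -> dcA


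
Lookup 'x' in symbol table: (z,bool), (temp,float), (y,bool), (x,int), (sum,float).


Lookup 'x' → type int


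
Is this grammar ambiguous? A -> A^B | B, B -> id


precedence layered via separate nonterminal B: deterministic
Unambiguous


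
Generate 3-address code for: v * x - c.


Break into single-operator statements:
t1 = v * x
t2 = t1 - c


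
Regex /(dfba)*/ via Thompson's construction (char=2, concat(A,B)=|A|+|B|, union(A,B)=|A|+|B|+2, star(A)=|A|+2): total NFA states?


Syntax tree has 4 char leaf(s), 0 union(s), 1 star(s)
chars contribute 4×2 = 8; each union adds +2; each star adds +2
Total: 8 + 0 + 2 = 10 states


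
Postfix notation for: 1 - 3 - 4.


Left to right (same or higher precedence on left)
Postfix: 1 3 - 4 -


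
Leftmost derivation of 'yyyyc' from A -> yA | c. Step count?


Derivation: A => yA => yyA => yyyA => yyyyA => yyyyc
Steps: 5


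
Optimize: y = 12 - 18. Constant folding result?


12 - 18 = -6 at compile time
Optimized: y = -6


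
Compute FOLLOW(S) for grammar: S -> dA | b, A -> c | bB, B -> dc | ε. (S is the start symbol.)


$ ∈ FOLLOW(S). For each A -> αBβ: add FIRST(β)\{ε} to FOLLOW(B); if β nullable, add FOLLOW(A).
FOLLOW(S) = {$}


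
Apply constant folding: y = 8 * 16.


8 * 16 = 128 at compile time
Optimized: y = 128


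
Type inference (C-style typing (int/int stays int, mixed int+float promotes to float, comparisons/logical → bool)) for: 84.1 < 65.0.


Operand types: float < float
Rule: comparison yields bool
Result type: bool


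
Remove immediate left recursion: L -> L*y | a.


Left-recursive alternatives: L*y; non-recursive: a
Introduce L': L -> aL', L' -> *yL' | ε


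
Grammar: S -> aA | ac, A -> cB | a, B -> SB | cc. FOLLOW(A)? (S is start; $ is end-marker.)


$ ∈ FOLLOW(S). For each A -> αBβ: add FIRST(β)\{ε} to FOLLOW(B); if β nullable, add FOLLOW(A).
FOLLOW(A) = {$, a, c}


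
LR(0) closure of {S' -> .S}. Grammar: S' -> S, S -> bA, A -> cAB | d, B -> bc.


Start: S' -> .S
For each item with dot before a nonterminal B, add B -> .γ for every B-production
Closure: [S' -> .S, S -> .bA]


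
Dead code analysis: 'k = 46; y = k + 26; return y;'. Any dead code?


k is read by y's definition; y is returned
No dead code


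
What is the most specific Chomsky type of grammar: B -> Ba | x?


Left-linear: every RHS is a terminal or one nonterminal followed by a terminal
Classification: Type 3 (Regular)


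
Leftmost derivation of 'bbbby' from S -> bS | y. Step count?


Derivation: S => bS => bbS => bbbS => bbbbS => bbbby
Steps: 5


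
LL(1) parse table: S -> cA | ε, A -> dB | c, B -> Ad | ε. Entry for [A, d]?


For [A, d]: 'd' ∈ FIRST(dB)
Entry: A -> dB


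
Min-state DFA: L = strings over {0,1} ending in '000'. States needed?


Track the longest suffix of input matching a prefix of '000': 4 classes (prefixes of length 0..3)
Minimal DFA: 4 states


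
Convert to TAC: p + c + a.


Break into single-operator statements:
t1 = p + c
t2 = t1 + a


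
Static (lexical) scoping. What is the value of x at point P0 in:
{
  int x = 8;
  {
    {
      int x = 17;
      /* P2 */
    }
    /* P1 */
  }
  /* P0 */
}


x declared in the same block as P0
x = 8


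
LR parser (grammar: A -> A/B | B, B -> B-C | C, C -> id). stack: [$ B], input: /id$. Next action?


lookahead ∉ {-} so B won't extend; reduce A -> B
Action: reduce (A -> B)


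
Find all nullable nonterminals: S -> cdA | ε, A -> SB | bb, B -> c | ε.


A nonterminal is nullable iff some alternative derives ε (directly, or every symbol in it is nullable)
Nullable: {A, B, S}


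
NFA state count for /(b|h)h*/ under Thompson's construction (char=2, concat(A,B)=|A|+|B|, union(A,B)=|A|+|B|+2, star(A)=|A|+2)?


Syntax tree has 3 char leaf(s), 1 union(s), 1 star(s)
chars contribute 3×2 = 6; each union adds +2; each star adds +2
Total: 6 + 2 + 2 = 10 states


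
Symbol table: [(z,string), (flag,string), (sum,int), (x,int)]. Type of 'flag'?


Lookup 'flag' → type string


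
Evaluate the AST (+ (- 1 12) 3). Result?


Evaluate inner: (- 1 12) = -11
Evaluate root: (+ -11 3) = -8
Result: -8


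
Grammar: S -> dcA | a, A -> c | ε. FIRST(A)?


Per alternative of A: FIRST(c) = {c}; FIRST(ε) = {ε}
FIRST(A) = {c, ε}


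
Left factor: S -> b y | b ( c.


Common prefix: 'b'
Factored: S -> b S', S' -> y | ( c


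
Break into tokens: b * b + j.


Scan left to right, longest-match per lexeme
Tokens: ID(b), OP(*), ID(b), OP(+), ID(j)


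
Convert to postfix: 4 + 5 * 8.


* has higher precedence, evaluate 5*8 first
Postfix: 4 5 8 * +


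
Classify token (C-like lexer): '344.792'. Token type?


Pattern: digits with a decimal point
Type: FLOAT_LITERAL


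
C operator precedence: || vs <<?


'<<' is shift (level 8); '||' is logical OR (level 1)
Higher level binds tighter
'<<' has higher precedence than '||'


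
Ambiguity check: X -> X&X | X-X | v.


'v&v-v' has two parse trees (no precedence encoded between & and -)
Ambiguous


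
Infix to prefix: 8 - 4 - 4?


left-to-right (same/higher precedence on left): tree is (- (- 8 4) 4)
Prefix: - - 8 4 4


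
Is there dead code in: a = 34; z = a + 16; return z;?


a is read by z's definition; z is returned
No dead code


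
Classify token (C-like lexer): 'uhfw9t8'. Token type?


Pattern: letter/underscore followed by alphanumerics, not a keyword
Type: IDENTIFIER


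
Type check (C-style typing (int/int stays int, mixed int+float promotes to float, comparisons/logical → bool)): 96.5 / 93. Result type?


Operand types: float / int
Rule: mixed int/float promotes to float; int/int stays int
Result type: float


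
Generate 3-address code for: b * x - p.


Break into single-operator statements:
t1 = b * x
t2 = t1 - p


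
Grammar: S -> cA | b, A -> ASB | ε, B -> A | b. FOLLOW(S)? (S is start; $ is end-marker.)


$ ∈ FOLLOW(S). For each A -> αBβ: add FIRST(β)\{ε} to FOLLOW(B); if β nullable, add FOLLOW(A).
FOLLOW(S) = {$, b, c}


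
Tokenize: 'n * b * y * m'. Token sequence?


Scan left to right, longest-match per lexeme
Tokens: ID(n), OP(*), ID(b), OP(*), ID(y), OP(*), ID(m)


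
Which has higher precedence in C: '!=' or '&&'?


'!=' is equality (level 6); '&&' is logical AND (level 2)
Higher level binds tighter
'!=' has higher precedence than '&&'


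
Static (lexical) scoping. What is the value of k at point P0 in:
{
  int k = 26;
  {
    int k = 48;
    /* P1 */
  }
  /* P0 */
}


k declared in the same block as P0
k = 26


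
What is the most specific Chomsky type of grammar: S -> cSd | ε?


Single nonterminal LHS, but c^n d^n is not regular
Classification: Type 2 (Context-Free)


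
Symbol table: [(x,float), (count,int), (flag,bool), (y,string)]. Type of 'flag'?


Lookup 'flag' → type bool


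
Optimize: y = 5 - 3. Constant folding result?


5 - 3 = 2 at compile time
Optimized: y = 2


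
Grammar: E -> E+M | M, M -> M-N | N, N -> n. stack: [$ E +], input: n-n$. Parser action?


no handle ('E+' is not any RHS); shift 'n'
Action: shift


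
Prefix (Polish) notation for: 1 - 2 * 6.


'*' binds tighter: tree is (- 1 (* 2 6))
Prefix: - 1 * 2 6


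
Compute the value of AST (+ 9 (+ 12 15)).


Evaluate inner: (+ 12 15) = 27
Evaluate root: (+ 9 27) = 36
Result: 36


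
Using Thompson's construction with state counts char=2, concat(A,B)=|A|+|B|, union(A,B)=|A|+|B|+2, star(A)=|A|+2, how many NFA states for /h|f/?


Syntax tree has 2 char leaf(s), 1 union(s), 0 star(s)
chars contribute 2×2 = 4; each union adds +2; each star adds +2
Total: 4 + 2 + 0 = 6 states


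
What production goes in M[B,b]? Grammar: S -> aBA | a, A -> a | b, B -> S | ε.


For [B, b]: ε is nullable and 'b' ∈ FOLLOW(B)
Entry: B -> ε


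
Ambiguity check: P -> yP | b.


right-linear, alternatives start with distinct terminals 'y' vs 'b': unique leftmost derivation
Unambiguous


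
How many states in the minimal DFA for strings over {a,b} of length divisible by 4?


Track length mod 4: states 0..3, accept at 0
Minimal DFA: 4 states


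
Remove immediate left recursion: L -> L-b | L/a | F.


Left-recursive alternatives: L-b, L/a; non-recursive: F
Introduce L': L -> FL', L' -> -bL' | /aL' | ε


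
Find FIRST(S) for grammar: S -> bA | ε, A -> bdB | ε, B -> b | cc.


Per alternative of S: FIRST(bA) = {b}; FIRST(ε) = {ε}
FIRST(S) = {b, ε}


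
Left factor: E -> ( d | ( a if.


Common prefix: '('
Factored: E -> ( E', E' -> d | a if


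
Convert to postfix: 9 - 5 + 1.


Left to right (same or higher precedence on left)
Postfix: 9 5 - 1 +


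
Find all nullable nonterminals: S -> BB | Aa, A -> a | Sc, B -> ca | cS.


A nonterminal is nullable iff some alternative derives ε (directly, or every symbol in it is nullable)
Nullable: {}


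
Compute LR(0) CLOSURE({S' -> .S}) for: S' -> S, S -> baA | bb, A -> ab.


Start: S' -> .S
For each item with dot before a nonterminal B, add B -> .γ for every B-production
Closure: [S' -> .S, S -> .baA, S -> .bb]


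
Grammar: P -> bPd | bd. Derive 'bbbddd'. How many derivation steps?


Derivation: P => bPd => bbPdd => bbbddd
Steps: 3


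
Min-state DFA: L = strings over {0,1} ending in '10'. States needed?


Track the longest suffix of input matching a prefix of '10': 3 classes (prefixes of length 0..2)
Minimal DFA: 3 states


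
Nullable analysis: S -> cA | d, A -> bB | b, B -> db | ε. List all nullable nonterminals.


A nonterminal is nullable iff some alternative derives ε (directly, or every symbol in it is nullable)
Nullable: {B}


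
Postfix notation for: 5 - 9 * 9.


* has higher precedence, evaluate 9*9 first
Postfix: 5 9 9 * -


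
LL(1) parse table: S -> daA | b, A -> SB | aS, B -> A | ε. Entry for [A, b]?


For [A, b]: 'b' ∈ FIRST(SB)
Entry: A -> SB


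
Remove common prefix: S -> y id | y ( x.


Common prefix: 'y'
Factored: S -> y S', S' -> id | ( x


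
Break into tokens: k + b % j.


Scan left to right, longest-match per lexeme
Tokens: ID(k), OP(+), ID(b), OP(%), ID(j)


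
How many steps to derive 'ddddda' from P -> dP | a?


Derivation: P => dP => ddP => dddP => ddddP => dddddP => ddddda
Steps: 6


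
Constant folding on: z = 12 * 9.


12 * 9 = 108 at compile time
Optimized: z = 108


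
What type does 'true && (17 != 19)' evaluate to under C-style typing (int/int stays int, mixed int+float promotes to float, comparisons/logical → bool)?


Operand types: bool && bool
Rule: logical operators take bool operands and yield bool
Result type: bool


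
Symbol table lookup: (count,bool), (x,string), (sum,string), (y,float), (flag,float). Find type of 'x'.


Lookup 'x' → type string


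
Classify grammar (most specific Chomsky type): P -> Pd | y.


Left-linear: every RHS is a terminal or one nonterminal followed by a terminal
Classification: Type 3 (Regular)


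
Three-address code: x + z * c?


Break into single-operator statements:
t1 = z * c
t2 = x + t1


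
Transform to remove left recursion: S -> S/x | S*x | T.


Left-recursive alternatives: S/x, S*x; non-recursive: T
Introduce S': S -> TS', S' -> /xS' | *xS' | ε


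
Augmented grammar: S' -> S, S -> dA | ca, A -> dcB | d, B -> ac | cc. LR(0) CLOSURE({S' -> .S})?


Start: S' -> .S
For each item with dot before a nonterminal B, add B -> .γ for every B-production
Closure: [S' -> .S, S -> .dA, S -> .ca]


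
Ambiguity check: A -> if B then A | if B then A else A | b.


dangling else: 'if B then if B then b else b' parses two ways
Ambiguous


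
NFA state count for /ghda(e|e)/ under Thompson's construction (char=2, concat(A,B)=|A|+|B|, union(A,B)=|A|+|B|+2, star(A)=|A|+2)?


Syntax tree has 6 char leaf(s), 1 union(s), 0 star(s)
chars contribute 6×2 = 12; each union adds +2; each star adds +2
Total: 12 + 2 + 0 = 14 states


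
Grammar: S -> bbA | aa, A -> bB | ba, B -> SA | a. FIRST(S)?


Per alternative of S: FIRST(bbA) = {b}; FIRST(aa) = {a}
FIRST(S) = {a, b}


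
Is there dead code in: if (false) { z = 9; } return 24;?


condition is constant false, so the whole block is unreachable
Dead: 'if (false) { z = 9; }'


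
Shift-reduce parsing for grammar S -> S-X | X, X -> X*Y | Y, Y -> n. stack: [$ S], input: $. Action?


start symbol S on stack, input exhausted
Action: accept


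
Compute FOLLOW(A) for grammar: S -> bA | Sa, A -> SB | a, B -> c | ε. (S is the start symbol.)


$ ∈ FOLLOW(S). For each A -> αBβ: add FIRST(β)\{ε} to FOLLOW(B); if β nullable, add FOLLOW(A).
FOLLOW(A) = {$, a, c}


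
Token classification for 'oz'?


Pattern: letter/underscore followed by alphanumerics, not a keyword
Type: IDENTIFIER


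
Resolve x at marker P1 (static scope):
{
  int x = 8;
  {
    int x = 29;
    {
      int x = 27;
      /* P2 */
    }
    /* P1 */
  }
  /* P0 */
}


x declared in the same block as P1
x = 29


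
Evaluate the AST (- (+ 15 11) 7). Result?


Evaluate inner: (+ 15 11) = 26
Evaluate root: (- 26 7) = 19
Result: 19


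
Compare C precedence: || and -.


'-' is additive (level 9); '||' is logical OR (level 1)
Higher level binds tighter
'-' has higher precedence than '||'


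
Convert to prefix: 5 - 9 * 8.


'*' binds tighter: tree is (- 5 (* 9 8))
Prefix: - 5 * 9 8


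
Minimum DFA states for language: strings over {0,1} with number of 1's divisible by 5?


Track (count of 1) mod 5: states 0..4, accept at 0
Minimal DFA: 5 states


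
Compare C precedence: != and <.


'<' is relational (level 7); '!=' is equality (level 6)
Higher level binds tighter
'<' has higher precedence than '!='


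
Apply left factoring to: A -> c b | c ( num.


Common prefix: 'c'
Factored: A -> c A', A' -> b | ( num


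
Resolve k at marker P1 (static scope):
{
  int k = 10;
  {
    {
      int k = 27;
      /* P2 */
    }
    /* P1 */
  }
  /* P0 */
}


P1's block does not declare k; resolves to the enclosing declaration at depth 0
k = 10


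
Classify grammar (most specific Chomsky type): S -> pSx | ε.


Single nonterminal LHS, but p^n x^n is not regular
Classification: Type 2 (Context-Free)


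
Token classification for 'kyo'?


Pattern: letter/underscore followed by alphanumerics, not a keyword
Type: IDENTIFIER


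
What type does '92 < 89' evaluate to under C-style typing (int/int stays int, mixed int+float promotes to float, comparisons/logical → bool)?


Operand types: int < int
Rule: comparison yields bool
Result type: bool


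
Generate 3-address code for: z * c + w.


Break into single-operator statements:
t1 = z * c
t2 = t1 + w


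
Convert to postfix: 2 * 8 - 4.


Left to right (same or higher precedence on left)
Postfix: 2 8 * 4 -


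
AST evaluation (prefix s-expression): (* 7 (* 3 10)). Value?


Evaluate inner: (* 3 10) = 30
Evaluate root: (* 7 30) = 210
Result: 210


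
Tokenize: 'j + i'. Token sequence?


Scan left to right, longest-match per lexeme
Tokens: ID(j), OP(+), ID(i)


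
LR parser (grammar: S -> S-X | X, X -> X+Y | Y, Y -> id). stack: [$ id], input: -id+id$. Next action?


'id' on top is the handle for Y -> id
Action: reduce (Y -> id)


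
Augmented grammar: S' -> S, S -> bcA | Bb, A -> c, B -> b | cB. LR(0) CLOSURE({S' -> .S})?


Start: S' -> .S
For each item with dot before a nonterminal B, add B -> .γ for every B-production
Closure: [S' -> .S, S -> .bcA, S -> .Bb, B -> .b, B -> .cB]


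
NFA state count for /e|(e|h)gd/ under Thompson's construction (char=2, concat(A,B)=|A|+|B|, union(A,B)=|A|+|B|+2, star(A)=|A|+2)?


Syntax tree has 5 char leaf(s), 2 union(s), 0 star(s)
chars contribute 5×2 = 10; each union adds +2; each star adds +2
Total: 10 + 4 + 0 = 14 states


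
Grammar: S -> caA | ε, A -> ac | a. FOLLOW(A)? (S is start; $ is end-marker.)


$ ∈ FOLLOW(S). For each A -> αBβ: add FIRST(β)\{ε} to FOLLOW(B); if β nullable, add FOLLOW(A).
FOLLOW(A) = {$}


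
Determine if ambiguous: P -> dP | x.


right-linear, alternatives start with distinct terminals 'd' vs 'x': unique leftmost derivation
Unambiguous


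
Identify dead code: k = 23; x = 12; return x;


k is assigned but never read
Dead: 'k = 23'


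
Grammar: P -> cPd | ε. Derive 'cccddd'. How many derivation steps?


Derivation: P => cPd => ccPdd => cccPddd => cccddd
Steps: 4


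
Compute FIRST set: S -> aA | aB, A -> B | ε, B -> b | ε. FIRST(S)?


Per alternative of S: FIRST(aA) = {a}; FIRST(aB) = {a}
FIRST(S) = {a}


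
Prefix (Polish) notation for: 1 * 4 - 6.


left-to-right (same/higher precedence on left): tree is (- (* 1 4) 6)
Prefix: - * 1 4 6


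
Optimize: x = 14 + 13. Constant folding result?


14 + 13 = 27 at compile time
Optimized: x = 27


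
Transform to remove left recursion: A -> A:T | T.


Left-recursive alternatives: A:T; non-recursive: T
Introduce A': A -> TA', A' -> :TA' | ε


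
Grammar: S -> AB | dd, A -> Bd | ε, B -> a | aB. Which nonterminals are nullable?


A nonterminal is nullable iff some alternative derives ε (directly, or every symbol in it is nullable)
Nullable: {A}


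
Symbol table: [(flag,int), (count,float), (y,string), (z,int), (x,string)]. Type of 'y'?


Lookup 'y' → type string


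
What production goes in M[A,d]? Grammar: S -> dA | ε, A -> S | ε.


For [A, d]: 'd' ∈ FIRST(S)
Entry: A -> S


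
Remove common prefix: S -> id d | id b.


Common prefix: 'id'
Factored: S -> id S', S' -> d | b


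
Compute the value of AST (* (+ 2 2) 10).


Evaluate inner: (+ 2 2) = 4
Evaluate root: (* 4 10) = 40
Result: 40


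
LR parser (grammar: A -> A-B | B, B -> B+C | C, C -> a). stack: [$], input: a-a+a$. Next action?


no handle on stack; shift 'a'
Action: shift


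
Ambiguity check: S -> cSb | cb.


balanced c^n…b^n: each string has a unique parse
Unambiguous


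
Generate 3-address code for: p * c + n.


Break into single-operator statements:
t1 = p * c
t2 = t1 + n


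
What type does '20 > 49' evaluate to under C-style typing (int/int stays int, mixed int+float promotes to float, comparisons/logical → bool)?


Operand types: int > int
Rule: comparison yields bool
Result type: bool


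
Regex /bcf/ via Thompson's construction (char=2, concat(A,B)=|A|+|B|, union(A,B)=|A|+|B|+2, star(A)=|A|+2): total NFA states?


Syntax tree has 3 char leaf(s), 0 union(s), 0 star(s)
chars contribute 3×2 = 6; each union adds +2; each star adds +2
Total: 6 + 0 + 0 = 6 states


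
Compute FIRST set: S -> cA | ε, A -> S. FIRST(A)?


Per alternative of A: FIRST(S) = {c, ε}
FIRST(A) = {c, ε}


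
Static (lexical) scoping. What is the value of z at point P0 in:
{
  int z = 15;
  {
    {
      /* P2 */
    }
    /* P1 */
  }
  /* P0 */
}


z declared in the same block as P0
z = 15


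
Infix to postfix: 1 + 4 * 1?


* has higher precedence, evaluate 4*1 first
Postfix: 1 4 1 * +


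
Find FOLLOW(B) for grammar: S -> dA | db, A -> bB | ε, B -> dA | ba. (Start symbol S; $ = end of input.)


$ ∈ FOLLOW(S). For each A -> αBβ: add FIRST(β)\{ε} to FOLLOW(B); if β nullable, add FOLLOW(A).
FOLLOW(B) = {$}


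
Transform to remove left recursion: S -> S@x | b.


Left-recursive alternatives: S@x; non-recursive: b
Introduce S': S -> bS', S' -> @xS' | ε


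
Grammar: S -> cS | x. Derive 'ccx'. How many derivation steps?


Derivation: S => cS => ccS => ccx
Steps: 3


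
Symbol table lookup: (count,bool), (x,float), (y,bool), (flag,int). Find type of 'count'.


Lookup 'count' → type bool


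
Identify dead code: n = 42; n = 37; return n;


first assignment to n is overwritten before any read
Dead: 'n = 42'


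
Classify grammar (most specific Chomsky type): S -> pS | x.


Right-linear: every RHS is a terminal or a terminal followed by one nonterminal
Classification: Type 3 (Regular)


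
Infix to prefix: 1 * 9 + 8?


left-to-right (same/higher precedence on left): tree is (+ (* 1 9) 8)
Prefix: + * 1 9 8


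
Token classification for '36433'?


Pattern: digits only
Type: INTEGER_LITERAL


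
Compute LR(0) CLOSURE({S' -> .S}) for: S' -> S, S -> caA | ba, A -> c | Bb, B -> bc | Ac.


Start: S' -> .S
For each item with dot before a nonterminal B, add B -> .γ for every B-production
Closure: [S' -> .S, S -> .caA, S -> .ba]


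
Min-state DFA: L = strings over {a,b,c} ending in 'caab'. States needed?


Track the longest suffix of input matching a prefix of 'caab': 5 classes (prefixes of length 0..4)
Minimal DFA: 5 states


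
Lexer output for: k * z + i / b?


Scan left to right, longest-match per lexeme
Tokens: ID(k), OP(*), ID(z), OP(+), ID(i), OP(/), ID(b)


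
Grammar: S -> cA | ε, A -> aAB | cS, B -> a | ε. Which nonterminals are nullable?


A nonterminal is nullable iff some alternative derives ε (directly, or every symbol in it is nullable)
Nullable: {B, S}


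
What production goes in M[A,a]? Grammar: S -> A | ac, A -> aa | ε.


For [A, a]: 'a' ∈ FIRST(aa)
Entry: A -> aa


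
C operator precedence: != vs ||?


'!=' is equality (level 6); '||' is logical OR (level 1)
Higher level binds tighter
'!=' has higher precedence than '||'


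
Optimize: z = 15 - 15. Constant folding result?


15 - 15 = 0 at compile time
Optimized: z = 0


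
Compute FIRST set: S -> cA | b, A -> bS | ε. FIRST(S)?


Per alternative of S: FIRST(cA) = {c}; FIRST(b) = {b}
FIRST(S) = {b, c}


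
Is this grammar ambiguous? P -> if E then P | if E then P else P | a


dangling else: 'if E then if E then a else a' parses two ways
Ambiguous


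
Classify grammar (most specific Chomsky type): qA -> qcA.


LHS has context (more than one symbol) and |LHS| ≤ |RHS|
Classification: Type 1 (Context-Sensitive)


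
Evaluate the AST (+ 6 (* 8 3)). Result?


Evaluate inner: (* 8 3) = 24
Evaluate root: (+ 6 24) = 30
Result: 30


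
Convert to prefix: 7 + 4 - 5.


left-to-right (same/higher precedence on left): tree is (- (+ 7 4) 5)
Prefix: - + 7 4 5


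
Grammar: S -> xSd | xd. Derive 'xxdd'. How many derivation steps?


Derivation: S => xSd => xxdd
Steps: 2


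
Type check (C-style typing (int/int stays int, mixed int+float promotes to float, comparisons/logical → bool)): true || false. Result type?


Operand types: bool || bool
Rule: logical operators take bool operands and yield bool
Result type: bool


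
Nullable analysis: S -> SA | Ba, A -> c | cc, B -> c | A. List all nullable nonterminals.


A nonterminal is nullable iff some alternative derives ε (directly, or every symbol in it is nullable)
Nullable: {}


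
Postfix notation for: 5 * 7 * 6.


Left to right (same or higher precedence on left)
Postfix: 5 7 * 6 *


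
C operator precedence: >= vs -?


'-' is additive (level 9); '>=' is relational (level 7)
Higher level binds tighter
'-' has higher precedence than '>='


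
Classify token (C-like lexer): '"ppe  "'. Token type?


Pattern: double-quoted sequence
Type: STRING_LITERAL


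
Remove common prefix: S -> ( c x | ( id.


Common prefix: '('
Factored: S -> ( S', S' -> c x | id


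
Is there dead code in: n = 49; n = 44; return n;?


first assignment to n is overwritten before any read
Dead: 'n = 49'


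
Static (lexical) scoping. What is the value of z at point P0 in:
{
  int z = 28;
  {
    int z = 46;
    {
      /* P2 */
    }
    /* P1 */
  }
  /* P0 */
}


z declared in the same block as P0
z = 28


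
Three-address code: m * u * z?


Break into single-operator statements:
t1 = m * u
t2 = t1 * z


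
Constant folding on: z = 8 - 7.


8 - 7 = 1 at compile time
Optimized: z = 1


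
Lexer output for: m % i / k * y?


Scan left to right, longest-match per lexeme
Tokens: ID(m), OP(%), ID(i), OP(/), ID(k), OP(*), ID(y)


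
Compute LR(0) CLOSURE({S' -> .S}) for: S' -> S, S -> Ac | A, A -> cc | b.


Start: S' -> .S
For each item with dot before a nonterminal B, add B -> .γ for every B-production
Closure: [S' -> .S, S -> .Ac, S -> .A, A -> .cc, A -> .b]


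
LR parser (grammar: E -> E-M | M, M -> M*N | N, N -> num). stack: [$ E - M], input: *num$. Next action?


'*' can extend M; shift to build M -> M*N
Action: shift


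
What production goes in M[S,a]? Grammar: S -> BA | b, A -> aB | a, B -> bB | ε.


For [S, a]: 'a' ∈ FIRST(BA)
Entry: S -> BA


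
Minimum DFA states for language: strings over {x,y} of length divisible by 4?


Track length mod 4: states 0..3, accept at 0
Minimal DFA: 4 states


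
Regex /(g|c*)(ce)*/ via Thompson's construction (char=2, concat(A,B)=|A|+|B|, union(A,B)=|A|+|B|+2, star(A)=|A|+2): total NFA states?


Syntax tree has 4 char leaf(s), 1 union(s), 2 star(s)
chars contribute 4×2 = 8; each union adds +2; each star adds +2
Total: 8 + 2 + 4 = 14 states


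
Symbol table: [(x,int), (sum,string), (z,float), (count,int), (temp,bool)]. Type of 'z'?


Lookup 'z' → type float


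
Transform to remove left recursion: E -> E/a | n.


Left-recursive alternatives: E/a; non-recursive: n
Introduce E': E -> nE', E' -> /aE' | ε


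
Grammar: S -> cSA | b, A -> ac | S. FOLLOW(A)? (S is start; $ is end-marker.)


$ ∈ FOLLOW(S). For each A -> αBβ: add FIRST(β)\{ε} to FOLLOW(B); if β nullable, add FOLLOW(A).
FOLLOW(A) = {$, a, b, c}


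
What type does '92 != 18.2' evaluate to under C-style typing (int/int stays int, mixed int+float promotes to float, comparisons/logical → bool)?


Operand types: int != float
Rule: comparison yields bool
Result type: bool


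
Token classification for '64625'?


Pattern: digits only
Type: INTEGER_LITERAL


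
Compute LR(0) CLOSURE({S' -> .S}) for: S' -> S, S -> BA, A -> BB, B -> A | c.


Start: S' -> .S
For each item with dot before a nonterminal B, add B -> .γ for every B-production
Closure: [S' -> .S, S -> .BA, B -> .A, B -> .c, A -> .BB]


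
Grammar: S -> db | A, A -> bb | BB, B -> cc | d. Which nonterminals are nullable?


A nonterminal is nullable iff some alternative derives ε (directly, or every symbol in it is nullable)
Nullable: {}


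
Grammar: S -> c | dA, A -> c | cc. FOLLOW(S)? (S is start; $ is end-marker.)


$ ∈ FOLLOW(S). For each A -> αBβ: add FIRST(β)\{ε} to FOLLOW(B); if β nullable, add FOLLOW(A).
FOLLOW(S) = {$}


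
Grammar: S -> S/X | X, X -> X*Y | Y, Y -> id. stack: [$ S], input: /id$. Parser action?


shift '/' to continue S -> S/X
Action: shift


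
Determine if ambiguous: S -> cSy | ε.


balanced c^n…y^n: each string has a unique parse
Unambiguous
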